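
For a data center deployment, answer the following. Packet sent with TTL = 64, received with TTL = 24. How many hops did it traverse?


Given: initial TTL = 64, received TTL = 24
Hops = initial TTL - received TTL
Hops = 64 - 24 = 40

40


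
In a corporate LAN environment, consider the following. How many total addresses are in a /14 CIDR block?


Given: CIDR prefix /14
Host bits = 32 - 14 = 18
Total addresses = 2^18 = 262144

262144


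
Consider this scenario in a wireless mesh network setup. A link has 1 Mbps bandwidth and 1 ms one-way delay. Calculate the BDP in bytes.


Given: bandwidth = 1 Mbps, delay = 1 ms
BDP in bits = 1 * 10^6 * 1 / 1000
BDP in bits = 1000
BDP in bytes = 1000 / 8 = 125

125


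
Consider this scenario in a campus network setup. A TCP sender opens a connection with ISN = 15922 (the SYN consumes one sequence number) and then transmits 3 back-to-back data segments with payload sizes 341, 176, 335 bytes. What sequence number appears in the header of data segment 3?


The SYN occupies sequence number ISN = 15922, so the first data byte is ISN + 1 = 15923.
SEQ of data segment i = (ISN + 1) + sum of payload sizes of segments 1..i-1.
Segment 1: SEQ = 15923, payload = 341 bytes
Segment 2: SEQ = 16264, payload = 176 bytes
Segment 3: SEQ = 16440, payload = 335 bytes
SEQ of segment 3 = 15923 + 341 + 176 = 16440

16440


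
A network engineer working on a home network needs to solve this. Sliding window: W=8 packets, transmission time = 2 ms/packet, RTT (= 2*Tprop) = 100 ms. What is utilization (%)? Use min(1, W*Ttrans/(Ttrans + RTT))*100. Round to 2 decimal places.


Given: W = 8, Ttrans = 2 ms, RTT = 100 ms (= 2 * Tprop, Tprop = 50 ms)
Cycle time = Ttrans + RTT = 2 + 100 = 102 ms (first packet sent until its ACK returns)
W * Ttrans = 8 * 2 = 16 ms of sending per cycle
W * Ttrans / (Ttrans + RTT) = 16 / 102 = 0.156863
U = min(1, 0.156863) = 0.156863
U% = 15.69%

15.69


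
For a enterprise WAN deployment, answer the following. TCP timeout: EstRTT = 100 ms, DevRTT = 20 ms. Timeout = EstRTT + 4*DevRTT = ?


Given: EstRTT = 100 ms, DevRTT = 20 ms
Timeout = EstRTT + 4 * DevRTT
4 * DevRTT = 4 * 20 = 80
Timeout = 100 + 80 = 180 ms

180


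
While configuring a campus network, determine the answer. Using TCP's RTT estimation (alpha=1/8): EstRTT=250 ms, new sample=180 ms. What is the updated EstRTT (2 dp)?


Given: EstRTT = 250 ms, SampleRTT = 180 ms, alpha = 1/8
New EstRTT = (1 - alpha) * EstRTT + alpha * SampleRTT
(7/8) * 250 = 218.75
(1/8) * 180 = 22.5
New EstRTT = 218.75 + 22.5 = 241.25 ms -> 241.25 ms (2 dp)

241.25


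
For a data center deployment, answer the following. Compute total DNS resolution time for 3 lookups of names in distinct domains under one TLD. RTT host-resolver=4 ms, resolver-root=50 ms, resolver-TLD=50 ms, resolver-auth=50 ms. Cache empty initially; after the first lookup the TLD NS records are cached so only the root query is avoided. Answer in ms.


Lookup 1 (cold cache): local + root + TLD + auth = 4 + 50 + 50 + 50 = 154 ms
Lookups 2..3 (TLD NS cached -> skip root; new domain -> still ask TLD and auth): local + TLD + auth = 4 + 50 + 50 = 104 ms each
Remaining 2 lookups: 2 * 104 = 208 ms
Total = 154 + 208 = 362 ms

362


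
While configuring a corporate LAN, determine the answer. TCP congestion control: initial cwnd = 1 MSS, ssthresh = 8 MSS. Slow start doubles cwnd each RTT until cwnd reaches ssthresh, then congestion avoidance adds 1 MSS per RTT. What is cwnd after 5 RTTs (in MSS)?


RTT 0: cwnd = 1 MSS (initial)
RTT 1: cwnd = 2 MSS (slow start, doubled)
RTT 2: cwnd = 4 MSS (slow start, doubled)
RTT 3: cwnd = 8 MSS (slow start, doubled)
RTT 4: cwnd = 9 MSS (congestion avoidance, +1)
RTT 5: cwnd = 10 MSS (congestion avoidance, +1)

10


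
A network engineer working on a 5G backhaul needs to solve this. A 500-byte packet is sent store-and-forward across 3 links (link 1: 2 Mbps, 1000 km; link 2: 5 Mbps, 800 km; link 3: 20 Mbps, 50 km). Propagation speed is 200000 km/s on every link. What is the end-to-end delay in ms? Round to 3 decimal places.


Packet = 500 bytes = 4000 bits. Store-and-forward: sum (t_trans + t_prop) per link.
Link 1: t_trans = 4000/(2*10^6) s = 2.0000 ms; t_prop = 1000/200000 s = 5.0000 ms; subtotal = 7.0000 ms
Link 2: t_trans = 4000/(5*10^6) s = 0.8000 ms; t_prop = 800/200000 s = 4.0000 ms; subtotal = 4.8000 ms
Link 3: t_trans = 4000/(20*10^6) s = 0.2000 ms; t_prop = 50/200000 s = 0.2500 ms; subtotal = 0.4500 ms
End-to-end = 7.0000 + 4.8000 + 0.4500 = 12.2500 ms -> 12.250 ms (3 dp)

12.250


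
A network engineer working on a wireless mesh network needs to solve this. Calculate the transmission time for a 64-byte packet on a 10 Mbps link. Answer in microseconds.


Given: packet = 64 bytes, bandwidth = 10 Mbps
Packet in bits = 64 * 8 = 512 bits
Bandwidth = 10 * 10^6 = 10000000 bps
Time = 512 / 10000000 seconds
Time in us = 512 * 10^6 / 10000000 = 51.2

51.2


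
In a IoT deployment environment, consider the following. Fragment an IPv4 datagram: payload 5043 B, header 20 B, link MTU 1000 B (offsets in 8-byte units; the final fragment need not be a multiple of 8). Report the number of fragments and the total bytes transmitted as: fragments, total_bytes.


Max data per non-final fragment = floor((MTU - header)/8)*8 = floor((1000 - 20)/8)*8 = floor(980/8)*8 = 976 B
Final fragment needs no 8-byte alignment: it can carry up to MTU - header = 980 B
Non-final fragments needed = ceil((payload - 980) / 976) = ceil(4063/976) = ceil(4.1629) = 5
Number of fragments = 5 + 1 = 6
Fragment sizes (data): 5 * 976 B + 163 B (last, 163 <= 980 OK)
Total bytes sent = payload + n_frags * header = 5043 + 6*20 = 5043 + 120 = 5163 B

6, 5163


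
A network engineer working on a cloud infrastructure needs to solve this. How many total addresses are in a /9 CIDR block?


Given: CIDR prefix /9
Host bits = 32 - 9 = 23
Total addresses = 2^23 = 8388608

8388608


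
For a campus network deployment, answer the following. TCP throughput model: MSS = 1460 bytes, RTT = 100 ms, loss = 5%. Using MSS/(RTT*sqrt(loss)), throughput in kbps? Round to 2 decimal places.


Given: MSS = 1460 bytes, RTT = 100 ms, loss = 5%
RTT in seconds = 100 / 1000 = 0.1
Loss rate = 5% = 0.05
sqrt(loss) = sqrt(0.05) = 0.223606797750
Throughput (bytes/s) = 1460 / (0.1 * 0.223606797750) = 65293.1849
Throughput (kbps) = 65293.1849 * 8 / 1000 = 522.345480 -> 522.35 kbps (2 dp)

522.35


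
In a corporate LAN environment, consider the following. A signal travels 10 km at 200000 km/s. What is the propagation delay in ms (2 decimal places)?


Given: distance = 10 km, speed = 200000 km/s
Delay = distance / speed = 10 / 200000 seconds
Delay in ms = 10 * 1000 / 200000
Delay = 0.0500 ms
Rounded to 2 dp = 0.05 ms

0.05


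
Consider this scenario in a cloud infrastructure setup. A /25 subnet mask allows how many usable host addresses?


Given: subnet mask /25
Host bits = 32 - 25 = 7
Total addresses = 2^7 = 128
Usable hosts = 128 - 2 (network + broadcast) = 126

126


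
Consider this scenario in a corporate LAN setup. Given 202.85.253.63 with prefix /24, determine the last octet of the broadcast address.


Given: IP = 202.85.253.63, prefix = /24
Host bits = 32 - 24 = 8
Network last octet = 63 AND mask = 0
Host part size = 2^8 - 1 = 255
Broadcast last octet = 0 OR 255 = 255

255


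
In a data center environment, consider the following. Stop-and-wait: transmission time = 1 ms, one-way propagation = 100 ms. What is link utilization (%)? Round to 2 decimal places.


Given: Ttrans = 1 ms, Tprop = 100 ms
RTT = 2 * Tprop = 2 * 100 = 200 ms
U = Ttrans / (Ttrans + RTT)
U = 1 / (1 + 200)
U = 1 / 201 = 0.004975
U% = 0.50%

0.50


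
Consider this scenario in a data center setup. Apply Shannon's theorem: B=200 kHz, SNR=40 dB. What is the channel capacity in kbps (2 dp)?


Given: B = 200 kHz, SNR = 40 dB
SNR linear = 10^(40/10) = 10000
1 + SNR = 10001
log2(10001) = 13.2878566418
C = 200 * 1000 * 13.2878566418 = 2657571.3284 bps
C = 2657.571328 kbps -> 2657.57 kbps (2 dp)

2657.57


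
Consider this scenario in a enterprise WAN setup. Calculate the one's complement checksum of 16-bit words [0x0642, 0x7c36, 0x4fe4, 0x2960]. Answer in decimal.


Given words: [0x0642, 0x7c36, 0x4fe4, 0x2960]
Step 1: Sum all words
Raw sum = 1602 + 31798 + 20452 + 10592 = 64444
One's complement = ~64444 & 0xFFFF = 1091

1091


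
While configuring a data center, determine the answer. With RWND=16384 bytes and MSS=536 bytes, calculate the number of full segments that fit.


Given: RWND = 16384 bytes, MSS = 536 bytes
Full segments = floor(RWND / MSS)
Full segments = floor(16384 / 536)
Full segments = floor(30.5672) = 30

30


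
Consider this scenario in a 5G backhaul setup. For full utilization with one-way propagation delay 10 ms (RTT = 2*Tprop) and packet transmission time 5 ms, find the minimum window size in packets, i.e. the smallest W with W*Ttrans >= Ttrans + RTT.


Given: Ttrans = 5 ms, RTT = 20 ms (= 2 * Tprop, Tprop = 10 ms)
Time until first ACK returns = Ttrans + RTT = 5 + 20 = 25 ms
Need W * Ttrans >= Ttrans + RTT  ->  W >= (Ttrans + RTT) / Ttrans
(Ttrans + RTT) / Ttrans = 25 / 5 = 5
W_min = ceil(5) = 5

5


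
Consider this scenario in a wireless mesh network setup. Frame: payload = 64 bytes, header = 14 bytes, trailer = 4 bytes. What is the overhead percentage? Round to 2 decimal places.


Given: payload = 64 B, header = 14 B, trailer = 4 B
Overhead bytes = header + trailer = 14 + 4 = 18
Total frame = payload + overhead = 64 + 18 = 82
Overhead % = 18 / 82 * 100 = 21.9512% -> 21.95% (2 dp)

21.95


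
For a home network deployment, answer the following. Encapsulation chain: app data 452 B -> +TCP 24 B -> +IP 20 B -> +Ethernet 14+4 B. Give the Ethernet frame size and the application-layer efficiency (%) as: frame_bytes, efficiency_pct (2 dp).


TCP segment = 452 + 24 = 476 B
IP packet = 476 + 20 = 496 B
Ethernet frame = 496 + 14 + 4 = 514 B
Efficiency = app / frame = 452 / 514 = 0.879377 = 87.9377% -> 87.94% (2 dp)

514, 87.94


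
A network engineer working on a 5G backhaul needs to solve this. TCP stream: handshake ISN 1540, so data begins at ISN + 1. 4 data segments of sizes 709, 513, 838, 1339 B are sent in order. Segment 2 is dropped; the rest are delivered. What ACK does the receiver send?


SYN uses sequence number 1540; first data byte = ISN + 1 = 1541.
Segment 1: SEQ = 1541, len = 709 B, covers [1541, 2249]
Segment 2: SEQ = 2250, len = 513 B, covers [2250, 2762] [LOST]
Segment 3: SEQ = 2763, len = 838 B, covers [2763, 3600]
Segment 4: SEQ = 3601, len = 1339 B, covers [3601, 4939]
In-order data received: bytes [1541, 2249] (segments 1..1).
Segment 2 missing -> gap begins at byte 2250; later segments buffered out of order.
Cumulative ACK = next expected in-order byte = 1541 + 709 = 2250

2250


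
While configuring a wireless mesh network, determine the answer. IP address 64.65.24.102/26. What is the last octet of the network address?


Given: IP = 64.65.24.102, prefix = /26
Subnet mask = 255.255.255.192
Last octet of IP: 102
Last octet of mask: 192
Network last octet = 102 AND 192 = 64

64


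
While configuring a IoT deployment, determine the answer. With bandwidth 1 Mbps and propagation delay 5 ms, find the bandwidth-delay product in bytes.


Given: bandwidth = 1 Mbps, delay = 5 ms
BDP in bits = 1 * 10^6 * 5 / 1000
BDP in bits = 5000
BDP in bytes = 5000 / 8 = 625

625


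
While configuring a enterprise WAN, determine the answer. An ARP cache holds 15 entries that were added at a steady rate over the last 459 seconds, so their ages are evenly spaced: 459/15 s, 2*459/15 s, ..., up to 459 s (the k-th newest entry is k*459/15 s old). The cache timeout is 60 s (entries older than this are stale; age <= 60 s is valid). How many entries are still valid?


Ages are k * 459/15 s for k = 1..15 (spacing = 30.6000 s).
Entry k is valid iff k * 459/15 <= 60 iff k <= 15 * 60 / 459 = 1.9608
n_valid = floor(1.9608) = 1
(n_stale = 15 - 1 = 14)

1


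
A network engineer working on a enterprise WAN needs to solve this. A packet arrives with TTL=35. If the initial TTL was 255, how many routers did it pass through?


Given: initial TTL = 255, received TTL = 35
Hops = initial TTL - received TTL
Hops = 255 - 35 = 220

220


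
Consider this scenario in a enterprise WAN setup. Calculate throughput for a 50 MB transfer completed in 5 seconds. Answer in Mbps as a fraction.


Given: file = 50 MB, time = 5 s
File in Mb = 50 * 8 = 400 Mb
Throughput = 400 / 5 Mbps
Throughput = 80 Mbps

80


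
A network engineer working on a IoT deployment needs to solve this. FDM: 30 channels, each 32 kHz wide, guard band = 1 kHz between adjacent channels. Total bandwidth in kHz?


Given: 30 channels, 32 kHz each, guard = 1 kHz
Channel bandwidth = 30 * 32 = 960 kHz
Guard bands = 29 gaps * 1 kHz = 29 kHz
Total = 960 + 29 = 989 kHz

989


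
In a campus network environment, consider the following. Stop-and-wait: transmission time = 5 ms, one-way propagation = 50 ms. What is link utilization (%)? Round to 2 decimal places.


Given: Ttrans = 5 ms, Tprop = 50 ms
RTT = 2 * Tprop = 2 * 50 = 100 ms
U = Ttrans / (Ttrans + RTT)
U = 5 / (5 + 100)
U = 5 / 105 = 0.047619
U% = 4.76%

4.76


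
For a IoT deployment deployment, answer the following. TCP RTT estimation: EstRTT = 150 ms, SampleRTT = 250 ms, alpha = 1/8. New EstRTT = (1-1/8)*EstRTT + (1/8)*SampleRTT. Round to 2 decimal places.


Given: EstRTT = 150 ms, SampleRTT = 250 ms, alpha = 1/8
New EstRTT = (1 - alpha) * EstRTT + alpha * SampleRTT
(7/8) * 150 = 131.25
(1/8) * 250 = 31.25
New EstRTT = 131.25 + 31.25 = 162.5 ms -> 162.50 ms (2 dp)

162.50


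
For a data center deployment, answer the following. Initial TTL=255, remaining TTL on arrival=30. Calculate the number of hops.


Given: initial TTL = 255, received TTL = 30
Hops = initial TTL - received TTL
Hops = 255 - 30 = 225

225


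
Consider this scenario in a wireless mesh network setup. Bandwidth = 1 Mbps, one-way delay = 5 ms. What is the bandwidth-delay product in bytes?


Given: bandwidth = 1 Mbps, delay = 5 ms
BDP in bits = 1 * 10^6 * 5 / 1000
BDP in bits = 5000
BDP in bytes = 5000 / 8 = 625

625


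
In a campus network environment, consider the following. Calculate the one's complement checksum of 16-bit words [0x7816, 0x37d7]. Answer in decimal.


Given words: [0x7816, 0x37d7]
Step 1: Sum all words
Raw sum = 30742 + 14295 = 45037
One's complement = ~45037 & 0xFFFF = 20498

20498


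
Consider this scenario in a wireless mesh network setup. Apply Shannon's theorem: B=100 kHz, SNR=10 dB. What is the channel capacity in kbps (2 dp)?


Given: B = 100 kHz, SNR = 10 dB
SNR linear = 10^(10/10) = 10
1 + SNR = 11
log2(11) = 3.4594316186
C = 100 * 1000 * 3.4594316186 = 345943.1619 bps
C = 345.943162 kbps -> 345.94 kbps (2 dp)

345.94


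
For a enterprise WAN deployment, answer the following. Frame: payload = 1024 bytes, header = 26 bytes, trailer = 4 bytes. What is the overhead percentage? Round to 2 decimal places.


Given: payload = 1024 B, header = 26 B, trailer = 4 B
Overhead bytes = header + trailer = 26 + 4 = 30
Total frame = payload + overhead = 1024 + 30 = 1054
Overhead % = 30 / 1054 * 100 = 2.8463% -> 2.85% (2 dp)

2.85


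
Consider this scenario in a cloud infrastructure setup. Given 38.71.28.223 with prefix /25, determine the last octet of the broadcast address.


Given: IP = 38.71.28.223, prefix = /25
Host bits = 32 - 25 = 7
Network last octet = 223 AND mask = 128
Host part size = 2^7 - 1 = 127
Broadcast last octet = 128 OR 127 = 255

255


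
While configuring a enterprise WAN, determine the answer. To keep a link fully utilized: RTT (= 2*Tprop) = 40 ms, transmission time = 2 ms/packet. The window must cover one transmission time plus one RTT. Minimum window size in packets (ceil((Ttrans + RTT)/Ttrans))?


Given: Ttrans = 2 ms, RTT = 40 ms (= 2 * Tprop, Tprop = 20 ms)
Time until first ACK returns = Ttrans + RTT = 2 + 40 = 42 ms
Need W * Ttrans >= Ttrans + RTT  ->  W >= (Ttrans + RTT) / Ttrans
(Ttrans + RTT) / Ttrans = 42 / 2 = 21
W_min = ceil(21) = 21

21


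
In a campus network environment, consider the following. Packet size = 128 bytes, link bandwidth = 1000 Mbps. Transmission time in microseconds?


Given: packet = 128 bytes, bandwidth = 1000 Mbps
Packet in bits = 128 * 8 = 1024 bits
Bandwidth = 1000 * 10^6 = 1000000000 bps
Time = 1024 / 1000000000 seconds
Time in us = 1024 * 10^6 / 1000000000 = 1.024

1.024


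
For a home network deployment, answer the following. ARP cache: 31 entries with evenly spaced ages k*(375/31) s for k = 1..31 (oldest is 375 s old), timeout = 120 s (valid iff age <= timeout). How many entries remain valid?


Ages are k * 375/31 s for k = 1..31 (spacing = 12.0968 s).
Entry k is valid iff k * 375/31 <= 120 iff k <= 31 * 120 / 375 = 9.9200
n_valid = floor(9.9200) = 9
(n_stale = 31 - 9 = 22)

9


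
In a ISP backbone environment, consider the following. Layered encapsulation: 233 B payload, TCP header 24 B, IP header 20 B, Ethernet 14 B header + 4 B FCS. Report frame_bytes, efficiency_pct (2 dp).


TCP segment = 233 + 24 = 257 B
IP packet = 257 + 20 = 277 B
Ethernet frame = 277 + 14 + 4 = 295 B
Efficiency = app / frame = 233 / 295 = 0.789831 = 78.9831% -> 78.98% (2 dp)

295, 78.98


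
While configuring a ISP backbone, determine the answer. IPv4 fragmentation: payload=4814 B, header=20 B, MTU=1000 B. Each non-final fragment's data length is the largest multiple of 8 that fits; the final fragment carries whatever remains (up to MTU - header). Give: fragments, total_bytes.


Max data per non-final fragment = floor((MTU - header)/8)*8 = floor((1000 - 20)/8)*8 = floor(980/8)*8 = 976 B
Final fragment needs no 8-byte alignment: it can carry up to MTU - header = 980 B
Non-final fragments needed = ceil((payload - 980) / 976) = ceil(3834/976) = ceil(3.9283) = 4
Number of fragments = 4 + 1 = 5
Fragment sizes (data): 4 * 976 B + 910 B (last, 910 <= 980 OK)
Total bytes sent = payload + n_frags * header = 4814 + 5*20 = 4814 + 100 = 4914 B

5, 4914


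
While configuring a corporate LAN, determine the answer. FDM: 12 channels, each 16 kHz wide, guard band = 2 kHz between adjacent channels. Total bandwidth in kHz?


Given: 12 channels, 16 kHz each, guard = 2 kHz
Channel bandwidth = 12 * 16 = 192 kHz
Guard bands = 11 gaps * 2 kHz = 22 kHz
Total = 192 + 22 = 214 kHz

214


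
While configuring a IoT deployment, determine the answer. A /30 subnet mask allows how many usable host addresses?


Given: subnet mask /30
Host bits = 32 - 30 = 2
Total addresses = 2^2 = 4
Usable hosts = 4 - 2 (network + broadcast) = 2

2


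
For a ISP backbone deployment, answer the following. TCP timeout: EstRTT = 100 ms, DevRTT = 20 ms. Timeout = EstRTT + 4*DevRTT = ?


Given: EstRTT = 100 ms, DevRTT = 20 ms
Timeout = EstRTT + 4 * DevRTT
4 * DevRTT = 4 * 20 = 80
Timeout = 100 + 80 = 180 ms

180


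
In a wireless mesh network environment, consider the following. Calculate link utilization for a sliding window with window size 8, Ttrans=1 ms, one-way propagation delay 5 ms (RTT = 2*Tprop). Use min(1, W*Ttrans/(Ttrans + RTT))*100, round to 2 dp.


Given: W = 8, Ttrans = 1 ms, RTT = 10 ms (= 2 * Tprop, Tprop = 5 ms)
Cycle time = Ttrans + RTT = 1 + 10 = 11 ms (first packet sent until its ACK returns)
W * Ttrans = 8 * 1 = 8 ms of sending per cycle
W * Ttrans / (Ttrans + RTT) = 8 / 11 = 0.727273
U = min(1, 0.727273) = 0.727273
U% = 72.73%

72.73


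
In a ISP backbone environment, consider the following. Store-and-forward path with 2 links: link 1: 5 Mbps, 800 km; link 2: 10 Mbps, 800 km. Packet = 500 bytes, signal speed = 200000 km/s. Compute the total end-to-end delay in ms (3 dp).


Packet = 500 bytes = 4000 bits. Store-and-forward: sum (t_trans + t_prop) per link.
Link 1: t_trans = 4000/(5*10^6) s = 0.8000 ms; t_prop = 800/200000 s = 4.0000 ms; subtotal = 4.8000 ms
Link 2: t_trans = 4000/(10*10^6) s = 0.4000 ms; t_prop = 800/200000 s = 4.0000 ms; subtotal = 4.4000 ms
End-to-end = 4.8000 + 4.4000 = 9.2000 ms -> 9.200 ms (3 dp)

9.200


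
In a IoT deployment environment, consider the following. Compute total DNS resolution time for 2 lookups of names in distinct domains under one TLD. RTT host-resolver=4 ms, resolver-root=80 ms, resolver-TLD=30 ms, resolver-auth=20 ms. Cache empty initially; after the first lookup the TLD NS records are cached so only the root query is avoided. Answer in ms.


Lookup 1 (cold cache): local + root + TLD + auth = 4 + 80 + 30 + 20 = 134 ms
Lookups 2..2 (TLD NS cached -> skip root; new domain -> still ask TLD and auth): local + TLD + auth = 4 + 30 + 20 = 54 ms each
Remaining 1 lookups: 1 * 54 = 54 ms
Total = 134 + 54 = 188 ms

188


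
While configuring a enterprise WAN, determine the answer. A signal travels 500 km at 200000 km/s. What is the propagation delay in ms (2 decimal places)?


Given: distance = 500 km, speed = 200000 km/s
Delay = distance / speed = 500 / 200000 seconds
Delay in ms = 500 * 1000 / 200000
Delay = 2.5000 ms
Rounded to 2 dp = 2.50 ms

2.50


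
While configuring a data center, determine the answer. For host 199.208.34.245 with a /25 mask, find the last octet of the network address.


Given: IP = 199.208.34.245, prefix = /25
Subnet mask = 255.255.255.128
Last octet of IP: 245
Last octet of mask: 128
Network last octet = 245 AND 128 = 128

128


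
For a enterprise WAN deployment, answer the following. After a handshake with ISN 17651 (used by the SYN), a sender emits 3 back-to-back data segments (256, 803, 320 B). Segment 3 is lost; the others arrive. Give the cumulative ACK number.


SYN uses sequence number 17651; first data byte = ISN + 1 = 17652.
Segment 1: SEQ = 17652, len = 256 B, covers [17652, 17907]
Segment 2: SEQ = 17908, len = 803 B, covers [17908, 18710]
Segment 3: SEQ = 18711, len = 320 B, covers [18711, 19030] [LOST]
In-order data received: bytes [17652, 18710] (segments 1..2).
Segment 3 missing -> gap begins at byte 18711.
Cumulative ACK = next expected in-order byte = 17652 + 256 + 803 = 18711

18711


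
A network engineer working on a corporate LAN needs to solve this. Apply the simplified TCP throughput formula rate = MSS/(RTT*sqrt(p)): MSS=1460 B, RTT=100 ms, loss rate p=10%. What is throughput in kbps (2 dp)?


Given: MSS = 1460 bytes, RTT = 100 ms, loss = 10%
RTT in seconds = 100 / 1000 = 0.1
Loss rate = 10% = 0.1
sqrt(loss) = sqrt(0.1) = 0.316227766017
Throughput (bytes/s) = 1460 / (0.1 * 0.316227766017) = 46169.2538
Throughput (kbps) = 46169.2538 * 8 / 1000 = 369.354031 -> 369.35 kbps (2 dp)

369.35


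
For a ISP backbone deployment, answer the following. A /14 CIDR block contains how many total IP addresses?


Given: CIDR prefix /14
Host bits = 32 - 14 = 18
Total addresses = 2^18 = 262144

262144


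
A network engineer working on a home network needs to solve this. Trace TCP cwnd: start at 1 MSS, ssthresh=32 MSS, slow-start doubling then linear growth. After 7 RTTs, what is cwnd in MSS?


RTT 0: cwnd = 1 MSS (initial)
RTT 1: cwnd = 2 MSS (slow start, doubled)
RTT 2: cwnd = 4 MSS (slow start, doubled)
RTT 3: cwnd = 8 MSS (slow start, doubled)
RTT 4: cwnd = 16 MSS (slow start, doubled)
RTT 5: cwnd = 32 MSS (slow start, doubled)
RTT 6: cwnd = 33 MSS (congestion avoidance, +1)
RTT 7: cwnd = 34 MSS (congestion avoidance, +1)

34


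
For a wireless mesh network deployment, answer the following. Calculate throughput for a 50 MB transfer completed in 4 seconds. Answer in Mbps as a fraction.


Given: file = 50 MB, time = 4 s
File in Mb = 50 * 8 = 400 Mb
Throughput = 400 / 4 Mbps
Throughput = 100 Mbps

100


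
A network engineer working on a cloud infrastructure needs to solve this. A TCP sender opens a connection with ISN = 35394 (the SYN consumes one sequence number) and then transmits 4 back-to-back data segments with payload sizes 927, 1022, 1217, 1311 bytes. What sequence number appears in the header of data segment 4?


The SYN occupies sequence number ISN = 35394, so the first data byte is ISN + 1 = 35395.
SEQ of data segment i = (ISN + 1) + sum of payload sizes of segments 1..i-1.
Segment 1: SEQ = 35395, payload = 927 bytes
Segment 2: SEQ = 36322, payload = 1022 bytes
Segment 3: SEQ = 37344, payload = 1217 bytes
Segment 4: SEQ = 38561, payload = 1311 bytes
SEQ of segment 4 = 35395 + 927 + 1022 + 1217 = 38561

38561


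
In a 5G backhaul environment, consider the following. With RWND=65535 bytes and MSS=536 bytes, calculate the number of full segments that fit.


Given: RWND = 65535 bytes, MSS = 536 bytes
Full segments = floor(RWND / MSS)
Full segments = floor(65535 / 536)
Full segments = floor(122.2668) = 122

122


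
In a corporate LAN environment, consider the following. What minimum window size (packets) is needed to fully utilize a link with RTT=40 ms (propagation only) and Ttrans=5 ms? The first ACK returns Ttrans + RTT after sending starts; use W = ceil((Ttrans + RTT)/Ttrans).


Given: Ttrans = 5 ms, RTT = 40 ms (= 2 * Tprop, Tprop = 20 ms)
Time until first ACK returns = Ttrans + RTT = 5 + 40 = 45 ms
Need W * Ttrans >= Ttrans + RTT  ->  W >= (Ttrans + RTT) / Ttrans
(Ttrans + RTT) / Ttrans = 45 / 5 = 9
W_min = ceil(9) = 9

9


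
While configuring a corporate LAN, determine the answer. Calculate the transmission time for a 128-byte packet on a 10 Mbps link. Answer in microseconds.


Given: packet = 128 bytes, bandwidth = 10 Mbps
Packet in bits = 128 * 8 = 1024 bits
Bandwidth = 10 * 10^6 = 10000000 bps
Time = 1024 / 10000000 seconds
Time in us = 1024 * 10^6 / 10000000 = 102.4

102.4


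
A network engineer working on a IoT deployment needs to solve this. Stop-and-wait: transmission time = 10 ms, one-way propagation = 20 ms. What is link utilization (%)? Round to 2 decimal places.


Given: Ttrans = 10 ms, Tprop = 20 ms
RTT = 2 * Tprop = 2 * 20 = 40 ms
U = Ttrans / (Ttrans + RTT)
U = 10 / (10 + 40)
U = 10 / 50 = 0.2
U% = 20.00%

20.00


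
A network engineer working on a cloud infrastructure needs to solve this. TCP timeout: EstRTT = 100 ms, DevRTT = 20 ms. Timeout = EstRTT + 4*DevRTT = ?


Given: EstRTT = 100 ms, DevRTT = 20 ms
Timeout = EstRTT + 4 * DevRTT
4 * DevRTT = 4 * 20 = 80
Timeout = 100 + 80 = 180 ms

180


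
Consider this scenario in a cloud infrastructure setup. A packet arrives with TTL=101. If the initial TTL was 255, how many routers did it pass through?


Given: initial TTL = 255, received TTL = 101
Hops = initial TTL - received TTL
Hops = 255 - 101 = 154

154


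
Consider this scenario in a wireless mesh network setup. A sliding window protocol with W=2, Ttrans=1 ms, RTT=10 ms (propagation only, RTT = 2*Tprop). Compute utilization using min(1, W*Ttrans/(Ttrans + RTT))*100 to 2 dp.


Given: W = 2, Ttrans = 1 ms, RTT = 10 ms (= 2 * Tprop, Tprop = 5 ms)
Cycle time = Ttrans + RTT = 1 + 10 = 11 ms (first packet sent until its ACK returns)
W * Ttrans = 2 * 1 = 2 ms of sending per cycle
W * Ttrans / (Ttrans + RTT) = 2 / 11 = 0.181818
U = min(1, 0.181818) = 0.181818
U% = 18.18%

18.18


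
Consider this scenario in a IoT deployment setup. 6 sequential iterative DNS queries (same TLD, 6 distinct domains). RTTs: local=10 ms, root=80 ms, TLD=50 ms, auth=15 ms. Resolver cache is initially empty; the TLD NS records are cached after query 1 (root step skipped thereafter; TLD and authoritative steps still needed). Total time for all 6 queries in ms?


Lookup 1 (cold cache): local + root + TLD + auth = 10 + 80 + 50 + 15 = 155 ms
Lookups 2..6 (TLD NS cached -> skip root; new domain -> still ask TLD and auth): local + TLD + auth = 10 + 50 + 15 = 75 ms each
Remaining 5 lookups: 5 * 75 = 375 ms
Total = 155 + 375 = 530 ms

530


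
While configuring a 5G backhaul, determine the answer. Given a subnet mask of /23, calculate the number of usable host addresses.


Given: subnet mask /23
Host bits = 32 - 23 = 9
Total addresses = 2^9 = 512
Usable hosts = 512 - 2 (network + broadcast) = 510

510


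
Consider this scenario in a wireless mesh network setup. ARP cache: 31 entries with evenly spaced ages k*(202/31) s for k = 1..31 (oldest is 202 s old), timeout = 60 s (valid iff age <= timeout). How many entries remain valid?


Ages are k * 202/31 s for k = 1..31 (spacing = 6.5161 s).
Entry k is valid iff k * 202/31 <= 60 iff k <= 31 * 60 / 202 = 9.2079
n_valid = floor(9.2079) = 9
(n_stale = 31 - 9 = 22)

9


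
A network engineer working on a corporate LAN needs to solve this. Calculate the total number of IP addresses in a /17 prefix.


Given: CIDR prefix /17
Host bits = 32 - 17 = 15
Total addresses = 2^15 = 32768

32768


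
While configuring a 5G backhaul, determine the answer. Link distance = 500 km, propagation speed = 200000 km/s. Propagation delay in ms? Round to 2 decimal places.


Given: distance = 500 km, speed = 200000 km/s
Delay = distance / speed = 500 / 200000 seconds
Delay in ms = 500 * 1000 / 200000
Delay = 2.5000 ms
Rounded to 2 dp = 2.50 ms

2.50


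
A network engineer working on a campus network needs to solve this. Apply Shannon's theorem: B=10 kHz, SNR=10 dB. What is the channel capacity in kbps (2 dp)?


Given: B = 10 kHz, SNR = 10 dB
SNR linear = 10^(10/10) = 10
1 + SNR = 11
log2(11) = 3.4594316186
C = 10 * 1000 * 3.4594316186 = 34594.3162 bps
C = 34.594316 kbps -> 34.59 kbps (2 dp)

34.59


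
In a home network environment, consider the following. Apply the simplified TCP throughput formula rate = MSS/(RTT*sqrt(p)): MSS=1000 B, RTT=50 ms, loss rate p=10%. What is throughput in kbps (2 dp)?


Given: MSS = 1000 bytes, RTT = 50 ms, loss = 10%
RTT in seconds = 50 / 1000 = 0.05
Loss rate = 10% = 0.1
sqrt(loss) = sqrt(0.1) = 0.316227766017
Throughput (bytes/s) = 1000 / (0.05 * 0.316227766017) = 63245.5532
Throughput (kbps) = 63245.5532 * 8 / 1000 = 505.964426 -> 505.96 kbps (2 dp)

505.96


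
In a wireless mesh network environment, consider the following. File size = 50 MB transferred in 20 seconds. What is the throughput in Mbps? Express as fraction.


Given: file = 50 MB, time = 20 s
File in Mb = 50 * 8 = 400 Mb
Throughput = 400 / 20 Mbps
Throughput = 20 Mbps

20


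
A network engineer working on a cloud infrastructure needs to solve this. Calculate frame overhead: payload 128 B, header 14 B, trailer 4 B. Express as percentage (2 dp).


Given: payload = 128 B, header = 14 B, trailer = 4 B
Overhead bytes = header + trailer = 14 + 4 = 18
Total frame = payload + overhead = 128 + 18 = 146
Overhead % = 18 / 146 * 100 = 12.3288% -> 12.33% (2 dp)

12.33


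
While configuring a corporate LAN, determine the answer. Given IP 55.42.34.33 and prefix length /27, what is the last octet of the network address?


Given: IP = 55.42.34.33, prefix = /27
Subnet mask = 255.255.255.224
Last octet of IP: 33
Last octet of mask: 224
Network last octet = 33 AND 224 = 32

32


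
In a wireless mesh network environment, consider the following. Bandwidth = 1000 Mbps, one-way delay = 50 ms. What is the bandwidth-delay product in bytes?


Given: bandwidth = 1000 Mbps, delay = 50 ms
BDP in bits = 1000 * 10^6 * 50 / 1000
BDP in bits = 50000000
BDP in bytes = 50000000 / 8 = 6250000

6250000


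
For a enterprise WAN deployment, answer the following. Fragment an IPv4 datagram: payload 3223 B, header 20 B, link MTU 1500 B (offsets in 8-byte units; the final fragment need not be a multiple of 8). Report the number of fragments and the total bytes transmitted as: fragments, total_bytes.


Max data per non-final fragment = floor((MTU - header)/8)*8 = floor((1500 - 20)/8)*8 = floor(1480/8)*8 = 1480 B
Final fragment needs no 8-byte alignment: it can carry up to MTU - header = 1480 B
Non-final fragments needed = ceil((payload - 1480) / 1480) = ceil(1743/1480) = ceil(1.1777) = 2
Number of fragments = 2 + 1 = 3
Fragment sizes (data): 2 * 1480 B + 263 B (last, 263 <= 1480 OK)
Total bytes sent = payload + n_frags * header = 3223 + 3*20 = 3223 + 60 = 3283 B

3, 3283


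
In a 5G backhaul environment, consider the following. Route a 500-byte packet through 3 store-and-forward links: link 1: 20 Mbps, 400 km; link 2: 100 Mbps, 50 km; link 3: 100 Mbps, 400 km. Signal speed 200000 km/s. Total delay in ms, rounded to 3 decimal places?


Packet = 500 bytes = 4000 bits. Store-and-forward: sum (t_trans + t_prop) per link.
Link 1: t_trans = 4000/(20*10^6) s = 0.2000 ms; t_prop = 400/200000 s = 2.0000 ms; subtotal = 2.2000 ms
Link 2: t_trans = 4000/(100*10^6) s = 0.0400 ms; t_prop = 50/200000 s = 0.2500 ms; subtotal = 0.2900 ms
Link 3: t_trans = 4000/(100*10^6) s = 0.0400 ms; t_prop = 400/200000 s = 2.0000 ms; subtotal = 2.0400 ms
End-to-end = 2.2000 + 0.2900 + 2.0400 = 4.5300 ms -> 4.530 ms (3 dp)

4.530


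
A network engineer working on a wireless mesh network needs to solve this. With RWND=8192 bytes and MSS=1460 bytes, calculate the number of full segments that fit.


Given: RWND = 8192 bytes, MSS = 1460 bytes
Full segments = floor(RWND / MSS)
Full segments = floor(8192 / 1460)
Full segments = floor(5.611) = 5

5


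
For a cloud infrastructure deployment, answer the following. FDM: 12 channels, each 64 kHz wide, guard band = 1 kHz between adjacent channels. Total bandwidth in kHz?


Given: 12 channels, 64 kHz each, guard = 1 kHz
Channel bandwidth = 12 * 64 = 768 kHz
Guard bands = 11 gaps * 1 kHz = 11 kHz
Total = 768 + 11 = 779 kHz

779


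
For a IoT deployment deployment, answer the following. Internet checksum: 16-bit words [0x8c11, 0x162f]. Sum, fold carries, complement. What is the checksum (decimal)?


Given words: [0x8c11, 0x162f]
Step 1: Sum all words
Raw sum = 35857 + 5679 = 41536
One's complement = ~41536 & 0xFFFF = 23999

23999


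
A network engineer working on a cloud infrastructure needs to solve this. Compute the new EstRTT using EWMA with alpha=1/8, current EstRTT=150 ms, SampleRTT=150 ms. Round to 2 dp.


Given: EstRTT = 150 ms, SampleRTT = 150 ms, alpha = 1/8
New EstRTT = (1 - alpha) * EstRTT + alpha * SampleRTT
(7/8) * 150 = 131.25
(1/8) * 150 = 18.75
New EstRTT = 131.25 + 18.75 = 150 ms -> 150.00 ms (2 dp)

150.00


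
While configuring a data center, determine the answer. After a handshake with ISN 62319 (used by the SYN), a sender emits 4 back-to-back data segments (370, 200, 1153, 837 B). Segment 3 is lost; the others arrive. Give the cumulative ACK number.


SYN uses sequence number 62319; first data byte = ISN + 1 = 62320.
Segment 1: SEQ = 62320, len = 370 B, covers [62320, 62689]
Segment 2: SEQ = 62690, len = 200 B, covers [62690, 62889]
Segment 3: SEQ = 62890, len = 1153 B, covers [62890, 64042] [LOST]
Segment 4: SEQ = 64043, len = 837 B, covers [64043, 64879]
In-order data received: bytes [62320, 62889] (segments 1..2).
Segment 3 missing -> gap begins at byte 62890; later segments buffered out of order.
Cumulative ACK = next expected in-order byte = 62320 + 370 + 200 = 62890

62890


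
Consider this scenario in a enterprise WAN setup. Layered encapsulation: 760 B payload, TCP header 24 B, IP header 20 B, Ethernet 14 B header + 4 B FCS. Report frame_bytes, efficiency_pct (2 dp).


TCP segment = 760 + 24 = 784 B
IP packet = 784 + 20 = 804 B
Ethernet frame = 804 + 14 + 4 = 822 B
Efficiency = app / frame = 760 / 822 = 0.924574 = 92.4574% -> 92.46% (2 dp)

822, 92.46


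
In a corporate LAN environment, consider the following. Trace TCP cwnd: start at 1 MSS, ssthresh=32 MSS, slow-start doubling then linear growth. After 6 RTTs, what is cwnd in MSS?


RTT 0: cwnd = 1 MSS (initial)
RTT 1: cwnd = 2 MSS (slow start, doubled)
RTT 2: cwnd = 4 MSS (slow start, doubled)
RTT 3: cwnd = 8 MSS (slow start, doubled)
RTT 4: cwnd = 16 MSS (slow start, doubled)
RTT 5: cwnd = 32 MSS (slow start, doubled)
RTT 6: cwnd = 33 MSS (congestion avoidance, +1)

33


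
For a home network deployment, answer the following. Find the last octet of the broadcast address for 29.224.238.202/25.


Given: IP = 29.224.238.202, prefix = /25
Host bits = 32 - 25 = 7
Network last octet = 202 AND mask = 128
Host part size = 2^7 - 1 = 127
Broadcast last octet = 128 OR 127 = 255

255


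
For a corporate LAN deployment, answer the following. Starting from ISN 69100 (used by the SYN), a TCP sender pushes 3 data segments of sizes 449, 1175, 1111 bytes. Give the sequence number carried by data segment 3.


The SYN occupies sequence number ISN = 69100, so the first data byte is ISN + 1 = 69101.
SEQ of data segment i = (ISN + 1) + sum of payload sizes of segments 1..i-1.
Segment 1: SEQ = 69101, payload = 449 bytes
Segment 2: SEQ = 69550, payload = 1175 bytes
Segment 3: SEQ = 70725, payload = 1111 bytes
SEQ of segment 3 = 69101 + 449 + 1175 = 70725

70725


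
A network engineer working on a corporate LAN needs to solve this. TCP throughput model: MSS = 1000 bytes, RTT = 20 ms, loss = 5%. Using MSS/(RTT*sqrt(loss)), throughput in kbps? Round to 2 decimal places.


Given: MSS = 1000 bytes, RTT = 20 ms, loss = 5%
RTT in seconds = 20 / 1000 = 0.02
Loss rate = 5% = 0.05
sqrt(loss) = sqrt(0.05) = 0.223606797750
Throughput (bytes/s) = 1000 / (0.02 * 0.223606797750) = 223606.7977
Throughput (kbps) = 223606.7977 * 8 / 1000 = 1788.854382 -> 1788.85 kbps (2 dp)

1788.85


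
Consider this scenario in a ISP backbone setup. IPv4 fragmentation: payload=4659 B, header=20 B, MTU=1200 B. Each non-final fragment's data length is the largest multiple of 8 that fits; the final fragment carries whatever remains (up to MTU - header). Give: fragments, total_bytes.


Max data per non-final fragment = floor((MTU - header)/8)*8 = floor((1200 - 20)/8)*8 = floor(1180/8)*8 = 1176 B
Final fragment needs no 8-byte alignment: it can carry up to MTU - header = 1180 B
Non-final fragments needed = ceil((payload - 1180) / 1176) = ceil(3479/1176) = ceil(2.9583) = 3
Number of fragments = 3 + 1 = 4
Fragment sizes (data): 3 * 1176 B + 1131 B (last, 1131 <= 1180 OK)
Total bytes sent = payload + n_frags * header = 4659 + 4*20 = 4659 + 80 = 4739 B

4, 4739


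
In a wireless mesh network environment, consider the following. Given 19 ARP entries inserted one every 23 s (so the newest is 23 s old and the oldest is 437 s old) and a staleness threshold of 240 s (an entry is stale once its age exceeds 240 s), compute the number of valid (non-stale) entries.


Ages are k * 437/19 s for k = 1..19 (spacing = 23.0000 s).
Entry k is valid iff k * 437/19 <= 240 iff k <= 19 * 240 / 437 = 10.4348
n_valid = floor(10.4348) = 10
(n_stale = 19 - 10 = 9)

10


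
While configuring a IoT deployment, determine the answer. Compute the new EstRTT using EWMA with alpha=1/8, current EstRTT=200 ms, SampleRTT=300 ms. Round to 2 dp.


Given: EstRTT = 200 ms, SampleRTT = 300 ms, alpha = 1/8
New EstRTT = (1 - alpha) * EstRTT + alpha * SampleRTT
(7/8) * 200 = 175
(1/8) * 300 = 37.5
New EstRTT = 175 + 37.5 = 212.5 ms -> 212.50 ms (2 dp)

212.50


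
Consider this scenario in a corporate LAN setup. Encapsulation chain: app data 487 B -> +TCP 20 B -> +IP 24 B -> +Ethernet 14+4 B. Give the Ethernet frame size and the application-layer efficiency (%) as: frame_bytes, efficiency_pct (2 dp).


TCP segment = 487 + 20 = 507 B
IP packet = 507 + 24 = 531 B
Ethernet frame = 531 + 14 + 4 = 549 B
Efficiency = app / frame = 487 / 549 = 0.887067 = 88.7067% -> 88.71% (2 dp)

549, 88.71


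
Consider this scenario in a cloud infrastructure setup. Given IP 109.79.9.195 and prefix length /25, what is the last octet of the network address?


Given: IP = 109.79.9.195, prefix = /25
Subnet mask = 255.255.255.128
Last octet of IP: 195
Last octet of mask: 128
Network last octet = 195 AND 128 = 128

128


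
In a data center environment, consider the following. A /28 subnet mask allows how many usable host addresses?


Given: subnet mask /28
Host bits = 32 - 28 = 4
Total addresses = 2^4 = 16
Usable hosts = 16 - 2 (network + broadcast) = 14

14


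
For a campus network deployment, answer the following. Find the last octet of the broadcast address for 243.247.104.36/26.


Given: IP = 243.247.104.36, prefix = /26
Host bits = 32 - 26 = 6
Network last octet = 36 AND mask = 0
Host part size = 2^6 - 1 = 63
Broadcast last octet = 0 OR 63 = 63

63
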